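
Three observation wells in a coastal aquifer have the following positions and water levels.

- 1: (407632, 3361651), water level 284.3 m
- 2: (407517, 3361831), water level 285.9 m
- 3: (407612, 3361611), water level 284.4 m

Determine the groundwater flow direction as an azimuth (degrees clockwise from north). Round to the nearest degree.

104°

Differences from 1: to 2 (Δx, Δy, Δh) = (-115, 180, +1.6); to 3 = (-20, -40, +0.1).
Determinant of the coordinate differences = (-115)·(-40) − (-20)·180 = 8200.
∂h/∂x = [(+1.6)·(-40) − (+0.1)·180] / 8200 = -0.010000
∂h/∂y = [(-115)·(+0.1) − (-20)·(+1.6)] / 8200 = +0.002500
Flow direction (−∇h) has components (+0.010000 E, -0.002500 N).
Azimuth = atan2(E, N) = atan2(+0.010000, -0.002500) = 104.0° ≈ 104°.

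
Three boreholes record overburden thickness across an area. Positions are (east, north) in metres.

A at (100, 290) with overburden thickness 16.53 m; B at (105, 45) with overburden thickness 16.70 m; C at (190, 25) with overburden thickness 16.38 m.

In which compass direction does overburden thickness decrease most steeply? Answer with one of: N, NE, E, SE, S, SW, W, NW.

With d = a·x + b·y + c and A as origin, the differences give:
  5·a + (-245)·b = +0.17
  90·a + (-265)·b = -0.15
Eliminate b (×(-265) and ×(-245), subtract): 20725·a = -81.800 → a = ∂d/∂x = -0.003947
Back-substitute: b = ∂d/∂y = -0.0007744.
Steepest decrease is along −∇f = (+0.003947 E, +0.0007744 N) → east.

E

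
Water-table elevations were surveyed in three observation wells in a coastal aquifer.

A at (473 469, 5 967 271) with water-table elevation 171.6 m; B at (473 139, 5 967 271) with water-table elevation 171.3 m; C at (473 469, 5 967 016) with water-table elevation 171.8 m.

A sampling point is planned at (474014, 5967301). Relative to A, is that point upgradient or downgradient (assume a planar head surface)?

∂h/∂x = (171.3 − 171.6) / (473139 − 473469) = +0.0009091
∂h/∂y = (171.8 − 171.6) / (5967016 − 5967271) = -0.0007843
Head at (474014, 5967301) = 171.6 + (+0.0009091)·(545) + (-0.0007843)·(30) = 172.07 m.
That is higher than the 171.6 m at A, so the point is upgradient.

upgradient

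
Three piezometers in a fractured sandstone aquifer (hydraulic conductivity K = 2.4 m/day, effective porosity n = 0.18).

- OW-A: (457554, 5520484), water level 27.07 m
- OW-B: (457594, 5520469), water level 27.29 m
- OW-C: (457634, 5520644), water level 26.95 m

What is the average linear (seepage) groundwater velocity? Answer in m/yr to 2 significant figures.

Three-point gradient (reference OW-A): Δ to OW-B = (40, -15, +0.22), Δ to OW-C = (80, 160, -0.12).
∂h/∂x = +0.004395, ∂h/∂y = -0.002947 (det = 7600).
|∇h| = √(0.004395² + -0.002947²) = 0.005292
Seepage velocity v = K·i/n = 2.4 × 0.005292 / 0.18 = 0.07056 m/day = 25.77 m/yr.

26 m/yr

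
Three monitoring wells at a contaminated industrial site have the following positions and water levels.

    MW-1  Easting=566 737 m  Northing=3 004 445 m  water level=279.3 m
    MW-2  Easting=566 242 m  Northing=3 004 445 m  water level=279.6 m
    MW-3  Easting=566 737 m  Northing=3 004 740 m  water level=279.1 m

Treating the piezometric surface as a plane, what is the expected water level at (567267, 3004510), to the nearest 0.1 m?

∂h/∂x = (279.6 − 279.3) / (566242 − 566737) = -0.0006061
∂h/∂y = (279.1 − 279.3) / (3004740 − 3004445) = -0.0006780
h(567267, 3004510) = 279.3 + (-0.0006061)·(530) + (-0.0006780)·(65) = 279.3 -0.321 -0.044 = 278.935 m.

278.9 m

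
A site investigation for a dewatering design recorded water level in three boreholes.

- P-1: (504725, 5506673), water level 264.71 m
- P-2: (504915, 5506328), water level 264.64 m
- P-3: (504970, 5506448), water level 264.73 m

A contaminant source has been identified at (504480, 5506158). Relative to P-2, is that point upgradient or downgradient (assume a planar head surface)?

With h = a·x + b·y + c and P-1 as origin, the differences give:
  190·a + (-345)·b = -0.07
  245·a + (-225)·b = +0.02
Eliminate b (×(-225) and ×(-345), subtract): 41775·a = 22.650 → a = ∂h/∂x = +0.0005422
Back-substitute: b = ∂h/∂y = +0.0005015.
Head at (504480, 5506158) = 264.71 + (+0.0005422)·(-245) + (+0.0005015)·(-515) = 264.32 m.
That is lower than the 264.64 m at P-2, so the point is downgradient.

downgradient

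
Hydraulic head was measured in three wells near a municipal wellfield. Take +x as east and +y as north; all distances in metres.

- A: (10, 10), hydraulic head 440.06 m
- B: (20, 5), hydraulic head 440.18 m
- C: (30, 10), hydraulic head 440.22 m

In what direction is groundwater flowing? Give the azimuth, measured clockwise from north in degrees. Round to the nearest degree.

315°

With h = a·x + b·y + c and A as origin, the differences give:
  10·a + (-5)·b = +0.12
  20·a + 0·b = +0.16
Eliminate b (×0 and ×(-5), subtract): 100·a = 0.800 → a = ∂h/∂x = +0.008000
Back-substitute: b = ∂h/∂y = -0.008000.
Flow direction (−∇h) has components (-0.008000 E, +0.008000 N).
Azimuth = atan2(E, N) = atan2(-0.008000, +0.008000) = 315.0° ≈ 315°.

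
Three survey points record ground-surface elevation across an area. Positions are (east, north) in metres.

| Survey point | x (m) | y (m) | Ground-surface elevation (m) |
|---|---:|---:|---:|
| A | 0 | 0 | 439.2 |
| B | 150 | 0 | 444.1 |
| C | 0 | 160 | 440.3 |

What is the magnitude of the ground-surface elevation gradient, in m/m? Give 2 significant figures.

0.033 m/m

∂z/∂x = (444.1 − 439.2) / (150 − 0) = +0.03267
∂z/∂y = (440.3 − 439.2) / (160 − 0) = +0.006875
|∇f| = √(0.03267² + 0.006875²) = 0.03339 m/m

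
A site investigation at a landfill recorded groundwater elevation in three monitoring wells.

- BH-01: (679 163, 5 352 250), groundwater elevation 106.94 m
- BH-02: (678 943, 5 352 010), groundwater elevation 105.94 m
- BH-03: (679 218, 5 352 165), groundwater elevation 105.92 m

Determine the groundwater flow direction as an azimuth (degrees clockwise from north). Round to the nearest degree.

With h = a·x + b·y + c and BH-01 as origin, the differences give:
  (-220)·a + (-240)·b = -1.00
  55·a + (-85)·b = -1.02
Eliminate b (×(-85) and ×(-240), subtract): 31900·a = -159.800 → a = ∂h/∂x = -0.005009
Back-substitute: b = ∂h/∂y = +0.008759.
Flow direction (−∇h) has components (+0.005009 E, -0.008759 N).
Azimuth = atan2(E, N) = atan2(+0.005009, -0.008759) = 150.2° ≈ 150°.

150°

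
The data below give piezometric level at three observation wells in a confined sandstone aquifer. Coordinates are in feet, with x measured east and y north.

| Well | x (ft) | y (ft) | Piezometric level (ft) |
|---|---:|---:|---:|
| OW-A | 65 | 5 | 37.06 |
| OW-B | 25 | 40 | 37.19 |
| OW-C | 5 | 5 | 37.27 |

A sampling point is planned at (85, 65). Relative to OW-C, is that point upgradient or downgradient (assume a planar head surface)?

downgradient

Taking OW-A as reference: OW-B−OW-A = (-40, 35, +0.13); OW-C−OW-A = (-60, 0, +0.21).
Solve a·Δx + b·Δy = Δh: det = (-40)·0 − (-60)·35 = 2100.
∂h/∂x = [(+0.13)·0 − (+0.21)·35] / 2100 = -0.003500
∂h/∂y = [(-40)·(+0.21) − (-60)·(+0.13)] / 2100 = -0.0002857
Head at (85, 65) = 37.06 + (-0.003500)·(20) + (-0.0002857)·(60) = 36.97 ft.
That is lower than the 37.27 ft at OW-C, so the point is downgradient.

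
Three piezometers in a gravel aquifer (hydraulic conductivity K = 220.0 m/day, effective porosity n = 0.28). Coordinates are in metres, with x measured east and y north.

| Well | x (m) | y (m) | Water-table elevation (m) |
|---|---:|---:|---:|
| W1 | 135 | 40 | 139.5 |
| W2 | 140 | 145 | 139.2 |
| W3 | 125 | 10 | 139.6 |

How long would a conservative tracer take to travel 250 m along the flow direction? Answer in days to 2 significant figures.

98 days

Taking W1 as reference: W2−W1 = (5, 105, -0.3); W3−W1 = (-10, -30, +0.1).
Determinant of the coordinate differences = 5·(-30) − (-10)·105 = 900.
∂h/∂x = [(-0.3)·(-30) − (+0.1)·105] / 900 = -0.001667
∂h/∂y = [5·(+0.1) − (-10)·(-0.3)] / 900 = -0.002778
|∇h| = √(-0.001667² + -0.002778²) = 0.00324
Seepage velocity v = K·i/n = 220.0 × 0.00324 / 0.28 = 2.546 m/day.
t = 250 / 2.546 = 98.19 days.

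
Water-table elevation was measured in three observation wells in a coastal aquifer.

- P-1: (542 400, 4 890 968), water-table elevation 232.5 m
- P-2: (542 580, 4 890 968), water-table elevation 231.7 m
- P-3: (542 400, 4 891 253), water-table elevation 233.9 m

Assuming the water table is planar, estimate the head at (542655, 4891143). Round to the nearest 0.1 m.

232.2 m

∂h/∂x = (231.7 − 232.5) / (542580 − 542400) = -0.004444
∂h/∂y = (233.9 − 232.5) / (4891253 − 4890968) = +0.004912
h(542655, 4891143) = 232.5 + (-0.004444)·(255) + (+0.004912)·(175) = 232.5 -1.133 +0.860 = 232.226 m.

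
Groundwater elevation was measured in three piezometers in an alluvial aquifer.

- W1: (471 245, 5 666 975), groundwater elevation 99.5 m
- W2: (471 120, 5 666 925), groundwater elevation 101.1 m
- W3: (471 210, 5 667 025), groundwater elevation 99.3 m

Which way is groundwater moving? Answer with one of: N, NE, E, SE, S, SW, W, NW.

Differences from W1: to W2 (Δx, Δy, Δh) = (-125, -50, +1.6); to W3 = (-35, 50, -0.2).
Determinant of the coordinate differences = (-125)·50 − (-35)·(-50) = -8000.
∂h/∂x = [(+1.6)·50 − (-0.2)·(-50)] / -8000 = -0.008750
∂h/∂y = [(-125)·(-0.2) − (-35)·(+1.6)] / -8000 = -0.01013
Flow = −∇h = (+0.008750 east, +0.01013 north), which points northeast.

NE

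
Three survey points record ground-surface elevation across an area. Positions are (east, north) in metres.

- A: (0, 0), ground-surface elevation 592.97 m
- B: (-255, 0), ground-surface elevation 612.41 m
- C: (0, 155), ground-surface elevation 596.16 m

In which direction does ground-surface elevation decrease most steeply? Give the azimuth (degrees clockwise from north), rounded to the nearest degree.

105°

∂z/∂x = (612.41 − 592.97) / (-255 − 0) = -0.07624
∂z/∂y = (596.16 − 592.97) / (155 − 0) = +0.02058
Steepest decrease is along −∇f: components (+0.07624 E, -0.02058 N).
Azimuth = atan2(+0.07624, -0.02058) = 105.1° ≈ 105°.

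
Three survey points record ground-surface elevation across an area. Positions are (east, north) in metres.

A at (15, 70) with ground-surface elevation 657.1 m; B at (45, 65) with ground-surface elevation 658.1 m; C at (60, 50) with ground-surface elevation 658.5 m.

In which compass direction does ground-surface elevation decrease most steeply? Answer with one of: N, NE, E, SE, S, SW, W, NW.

W

Taking A as reference: B−A = (30, -5, +1.0); C−A = (45, -20, +1.4).
Solve a·Δx + b·Δy = Δz: det = 30·(-20) − 45·(-5) = -375.
∂z/∂x = [(+1.0)·(-20) − (+1.4)·(-5)] / -375 = +0.03467
∂z/∂y = [30·(+1.4) − 45·(+1.0)] / -375 = +0.008000
Steepest decrease is along −∇f = (-0.03467 E, -0.008000 N) → west.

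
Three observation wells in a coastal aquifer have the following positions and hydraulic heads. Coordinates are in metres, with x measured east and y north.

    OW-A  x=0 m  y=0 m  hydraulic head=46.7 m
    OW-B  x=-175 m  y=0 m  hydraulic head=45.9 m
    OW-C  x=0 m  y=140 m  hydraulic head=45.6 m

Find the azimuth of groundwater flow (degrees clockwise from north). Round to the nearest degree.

∂h/∂x = (45.9 − 46.7) / (-175 − 0) = +0.004571
∂h/∂y = (45.6 − 46.7) / (140 − 0) = -0.007857
Flow direction (−∇h) has components (-0.004571 E, +0.007857 N).
Azimuth = atan2(E, N) = atan2(-0.004571, +0.007857) = 329.8° ≈ 330°.

330°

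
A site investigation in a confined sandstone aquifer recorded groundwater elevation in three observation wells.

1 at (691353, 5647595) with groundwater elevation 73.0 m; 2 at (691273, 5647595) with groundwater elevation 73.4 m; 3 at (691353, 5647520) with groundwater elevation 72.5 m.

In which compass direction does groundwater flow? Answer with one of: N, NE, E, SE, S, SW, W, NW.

∂h/∂x = (73.4 − 73.0) / (691273 − 691353) = -0.005000
∂h/∂y = (72.5 − 73.0) / (5647520 − 5647595) = +0.006667
Flow = −∇h = (+0.005000 east, -0.006667 north), which points southeast.

SE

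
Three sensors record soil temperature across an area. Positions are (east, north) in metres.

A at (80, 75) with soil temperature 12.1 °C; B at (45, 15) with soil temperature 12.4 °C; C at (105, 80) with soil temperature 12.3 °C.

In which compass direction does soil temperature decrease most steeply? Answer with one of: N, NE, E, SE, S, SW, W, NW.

Differences from A: to B (Δx, Δy, Δh) = (-35, -60, +0.3); to C = (25, 5, +0.2).
Determinant of the coordinate differences = (-35)·5 − 25·(-60) = 1325.
∂T/∂x = [(+0.3)·5 − (+0.2)·(-60)] / 1325 = +0.01019
∂T/∂y = [(-35)·(+0.2) − 25·(+0.3)] / 1325 = -0.01094
Steepest decrease is along −∇f = (-0.01019 E, +0.01094 N) → northwest.

NW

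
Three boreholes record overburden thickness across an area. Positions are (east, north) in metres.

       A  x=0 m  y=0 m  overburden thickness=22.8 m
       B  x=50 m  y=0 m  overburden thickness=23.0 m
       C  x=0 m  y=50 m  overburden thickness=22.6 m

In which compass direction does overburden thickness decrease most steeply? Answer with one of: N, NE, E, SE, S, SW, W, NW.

∂d/∂x = (23.0 − 22.8) / (50 − 0) = +0.004000
∂d/∂y = (22.6 − 22.8) / (50 − 0) = -0.004000
Steepest decrease is along −∇f = (-0.004000 E, +0.004000 N) → northwest.

NW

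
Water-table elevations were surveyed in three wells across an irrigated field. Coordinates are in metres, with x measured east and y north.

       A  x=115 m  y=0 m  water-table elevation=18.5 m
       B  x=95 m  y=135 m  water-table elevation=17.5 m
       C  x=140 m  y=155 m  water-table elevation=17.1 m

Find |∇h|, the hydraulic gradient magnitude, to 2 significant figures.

With h = a·x + b·y + c and A as origin, the differences give:
  (-20)·a + 135·b = -1.0
  25·a + 155·b = -1.4
Eliminate b (×155 and ×135, subtract): -6475·a = 34.00 → a = ∂h/∂x = -0.005251
Back-substitute: b = ∂h/∂y = -0.008185.
|∇h| = √(-0.005251² + -0.008185²) = 0.009725

0.0097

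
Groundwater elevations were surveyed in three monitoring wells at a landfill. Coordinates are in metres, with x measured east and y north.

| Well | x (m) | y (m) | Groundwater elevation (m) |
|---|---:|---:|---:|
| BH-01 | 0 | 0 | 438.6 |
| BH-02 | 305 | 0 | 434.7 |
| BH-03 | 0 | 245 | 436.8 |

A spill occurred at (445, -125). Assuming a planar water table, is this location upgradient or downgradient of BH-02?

downgradient

∂h/∂x = (434.7 − 438.6) / (305 − 0) = -0.01279
∂h/∂y = (436.8 − 438.6) / (245 − 0) = -0.007347
Head at (445, -125) = 438.6 + (-0.01279)·(445) + (-0.007347)·(-125) = 433.83 m.
That is lower than the 434.7 m at BH-02, so the point is downgradient.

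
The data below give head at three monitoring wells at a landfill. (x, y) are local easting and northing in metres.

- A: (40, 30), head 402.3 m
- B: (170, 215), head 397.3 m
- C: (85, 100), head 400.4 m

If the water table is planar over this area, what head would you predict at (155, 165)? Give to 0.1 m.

With h = a·x + b·y + c and A as origin, the differences give:
  130·a + 185·b = -5.0
  45·a + 70·b = -1.9
Eliminate b (×70 and ×185, subtract): 775·a = 1.50 → a = ∂h/∂x = +0.001935
Back-substitute: b = ∂h/∂y = -0.02839.
h(155, 165) = 402.3 + (+0.001935)·(115) + (-0.02839)·(135) = 402.3 +0.223 -3.832 = 398.690 m.

398.7 m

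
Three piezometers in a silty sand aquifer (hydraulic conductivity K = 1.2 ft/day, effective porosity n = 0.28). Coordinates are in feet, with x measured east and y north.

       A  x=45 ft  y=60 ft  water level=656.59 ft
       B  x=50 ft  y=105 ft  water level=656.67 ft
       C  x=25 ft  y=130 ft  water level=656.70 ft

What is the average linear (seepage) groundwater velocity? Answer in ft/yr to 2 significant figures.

2.8 ft/yr

Differences from A: to B (Δx, Δy, Δh) = (5, 45, +0.08); to C = (-20, 70, +0.11).
Determinant of the coordinate differences = 5·70 − (-20)·45 = 1250.
∂h/∂x = [(+0.08)·70 − (+0.11)·45] / 1250 = +0.0005200
∂h/∂y = [5·(+0.11) − (-20)·(+0.08)] / 1250 = +0.001720
|∇h| = √(0.0005200² + 0.001720²) = 0.001797
Seepage velocity v = K·i/n = 1.2 × 0.001797 / 0.28 = 0.007701 ft/day = 2.813 ft/yr.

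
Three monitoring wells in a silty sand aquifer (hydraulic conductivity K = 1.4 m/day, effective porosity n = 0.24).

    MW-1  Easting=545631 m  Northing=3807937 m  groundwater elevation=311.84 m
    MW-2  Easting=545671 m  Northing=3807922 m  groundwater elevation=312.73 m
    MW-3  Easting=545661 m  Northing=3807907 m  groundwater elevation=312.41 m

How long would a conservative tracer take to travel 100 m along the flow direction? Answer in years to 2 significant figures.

1.9 years

Three-point gradient (reference MW-1): Δ to MW-2 = (40, -15, +0.89), Δ to MW-3 = (30, -30, +0.57).
∂h/∂x = +0.02420, ∂h/∂y = +0.005200 (det = -750).
|∇h| = √(0.02420² + 0.005200²) = 0.02475
Seepage velocity v = K·i/n = 1.4 × 0.02475 / 0.24 = 0.1444 m/day.
t = 100 / 0.1444 = 692.5 days = 1.9 years.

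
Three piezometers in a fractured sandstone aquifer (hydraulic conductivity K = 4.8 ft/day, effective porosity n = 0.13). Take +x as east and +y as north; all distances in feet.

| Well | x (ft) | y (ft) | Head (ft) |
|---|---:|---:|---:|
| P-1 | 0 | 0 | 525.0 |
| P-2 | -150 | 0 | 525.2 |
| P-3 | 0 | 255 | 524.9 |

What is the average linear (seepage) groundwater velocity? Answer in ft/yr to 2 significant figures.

19 ft/yr

∂h/∂x = (525.2 − 525.0) / (-150 − 0) = -0.001333
∂h/∂y = (524.9 − 525.0) / (255 − 0) = -0.0003922
|∇h| = √(-0.001333² + -0.0003922²) = 0.001389
Seepage velocity v = K·i/n = 4.8 × 0.001389 / 0.13 = 0.05129 ft/day = 18.73 ft/yr.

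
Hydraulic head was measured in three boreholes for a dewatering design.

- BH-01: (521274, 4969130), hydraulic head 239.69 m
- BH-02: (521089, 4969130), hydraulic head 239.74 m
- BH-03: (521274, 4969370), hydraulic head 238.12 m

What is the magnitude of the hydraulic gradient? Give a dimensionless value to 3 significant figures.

∂h/∂x = (239.74 − 239.69) / (521089 − 521274) = -0.0002703
∂h/∂y = (238.12 − 239.69) / (4969370 − 4969130) = -0.006542
|∇h| = √(-0.0002703² + -0.006542²) = 0.006548

0.00655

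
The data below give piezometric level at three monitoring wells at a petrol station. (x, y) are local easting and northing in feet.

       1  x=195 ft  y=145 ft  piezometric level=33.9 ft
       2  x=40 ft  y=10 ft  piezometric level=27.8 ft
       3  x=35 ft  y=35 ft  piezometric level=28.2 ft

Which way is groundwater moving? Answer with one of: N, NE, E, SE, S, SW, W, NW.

SW

With h = a·x + b·y + c and 1 as origin, the differences give:
  (-155)·a + (-135)·b = -6.1
  (-160)·a + (-110)·b = -5.7
Eliminate b (×(-110) and ×(-135), subtract): -4550·a = -98.50 → a = ∂h/∂x = +0.02165
Back-substitute: b = ∂h/∂y = +0.02033.
Flow = −∇h = (-0.02165 east, -0.02033 north), which points southwest.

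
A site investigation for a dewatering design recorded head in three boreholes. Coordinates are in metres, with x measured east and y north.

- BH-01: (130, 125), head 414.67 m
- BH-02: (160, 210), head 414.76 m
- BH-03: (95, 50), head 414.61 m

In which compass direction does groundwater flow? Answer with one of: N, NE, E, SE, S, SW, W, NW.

SE

Three-point gradient (reference BH-01): Δ to BH-02 = (30, 85, +0.09), Δ to BH-03 = (-35, -75, -0.06).
∂h/∂x = -0.002276, ∂h/∂y = +0.001862 (det = 725).
Flow = −∇h = (+0.002276 east, -0.001862 north), which points southeast.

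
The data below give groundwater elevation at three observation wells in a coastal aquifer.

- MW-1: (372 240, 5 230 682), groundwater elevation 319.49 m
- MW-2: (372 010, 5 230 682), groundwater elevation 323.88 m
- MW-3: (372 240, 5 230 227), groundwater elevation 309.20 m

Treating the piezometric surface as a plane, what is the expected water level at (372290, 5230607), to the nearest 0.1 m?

∂h/∂x = (323.88 − 319.49) / (372010 − 372240) = -0.01909
∂h/∂y = (309.20 − 319.49) / (5230227 − 5230682) = +0.02262
h(372290, 5230607) = 319.49 + (-0.01909)·(50) + (+0.02262)·(-75) = 319.49 -0.954 -1.696 = 316.839 m.

316.8 m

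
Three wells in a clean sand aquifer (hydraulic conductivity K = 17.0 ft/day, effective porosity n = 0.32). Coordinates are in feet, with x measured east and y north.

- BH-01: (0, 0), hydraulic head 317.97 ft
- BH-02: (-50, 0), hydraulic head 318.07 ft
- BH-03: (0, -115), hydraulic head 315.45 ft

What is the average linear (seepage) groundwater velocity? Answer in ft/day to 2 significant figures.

∂h/∂x = (318.07 − 317.97) / (-50 − 0) = -0.002000
∂h/∂y = (315.45 − 317.97) / (-115 − 0) = +0.02191
|∇h| = √(-0.002000² + 0.02191²) = 0.022
Seepage velocity v = K·i/n = 17.0 × 0.022 / 0.32 = 1.169 ft/day.

1.2 ft/day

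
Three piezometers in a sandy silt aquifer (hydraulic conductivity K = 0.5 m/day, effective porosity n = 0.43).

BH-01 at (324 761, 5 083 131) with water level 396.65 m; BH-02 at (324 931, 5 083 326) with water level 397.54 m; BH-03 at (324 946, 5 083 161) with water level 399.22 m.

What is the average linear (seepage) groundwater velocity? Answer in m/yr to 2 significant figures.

7.5 m/yr

Three-point gradient (reference BH-01): Δ to BH-02 = (170, 195, +0.89), Δ to BH-03 = (185, 30, +2.57).
∂h/∂x = +0.01532, ∂h/∂y = -0.008789 (det = -30975).
|∇h| = √(0.01532² + -0.008789²) = 0.01766
Seepage velocity v = K·i/n = 0.5 × 0.01766 / 0.43 = 0.02053 m/day = 7.499 m/yr.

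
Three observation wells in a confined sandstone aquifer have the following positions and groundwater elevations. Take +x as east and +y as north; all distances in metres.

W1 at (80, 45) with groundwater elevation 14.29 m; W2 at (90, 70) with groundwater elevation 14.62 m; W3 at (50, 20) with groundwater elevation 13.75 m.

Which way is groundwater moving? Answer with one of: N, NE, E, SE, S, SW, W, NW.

Three-point gradient (reference W1): Δ to W2 = (10, 25, +0.33), Δ to W3 = (-30, -25, -0.54).
∂h/∂x = +0.01050, ∂h/∂y = +0.009000 (det = 500).
Flow = −∇h = (-0.01050 east, -0.009000 north), which points southwest.

SW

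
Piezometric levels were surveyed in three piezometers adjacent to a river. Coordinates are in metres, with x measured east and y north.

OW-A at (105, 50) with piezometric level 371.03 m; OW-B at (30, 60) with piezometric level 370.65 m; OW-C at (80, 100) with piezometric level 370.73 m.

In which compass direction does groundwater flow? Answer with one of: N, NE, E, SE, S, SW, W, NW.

Differences from OW-A: to OW-B (Δx, Δy, Δh) = (-75, 10, -0.38); to OW-C = (-25, 50, -0.30).
Solve a·Δx + b·Δy = Δh: det = (-75)·50 − (-25)·10 = -3500.
∂h/∂x = [(-0.38)·50 − (-0.30)·10] / -3500 = +0.004571
∂h/∂y = [(-75)·(-0.30) − (-25)·(-0.38)] / -3500 = -0.003714
Flow = −∇h = (-0.004571 east, +0.003714 north), which points northwest.

NW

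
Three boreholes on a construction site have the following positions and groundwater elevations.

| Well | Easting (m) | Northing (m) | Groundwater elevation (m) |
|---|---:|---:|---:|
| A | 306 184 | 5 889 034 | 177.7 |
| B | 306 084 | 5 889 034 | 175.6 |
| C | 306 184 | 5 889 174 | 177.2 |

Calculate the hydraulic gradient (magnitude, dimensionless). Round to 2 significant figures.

∂h/∂x = (175.6 − 177.7) / (306084 − 306184) = +0.02100
∂h/∂y = (177.2 − 177.7) / (5889174 − 5889034) = -0.003571
|∇h| = √(0.02100² + -0.003571²) = 0.0213

0.021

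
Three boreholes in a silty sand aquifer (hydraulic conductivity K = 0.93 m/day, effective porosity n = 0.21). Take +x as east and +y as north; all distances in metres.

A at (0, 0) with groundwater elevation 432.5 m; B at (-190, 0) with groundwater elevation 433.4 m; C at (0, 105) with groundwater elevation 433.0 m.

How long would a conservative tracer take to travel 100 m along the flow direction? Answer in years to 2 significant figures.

9.2 years

∂h/∂x = (433.4 − 432.5) / (-190 − 0) = -0.004737
∂h/∂y = (433.0 − 432.5) / (105 − 0) = +0.004762
|∇h| = √(-0.004737² + 0.004762²) = 0.006717
Seepage velocity v = K·i/n = 0.93 × 0.006717 / 0.21 = 0.02975 m/day.
t = 100 / 0.02975 = 3361 days = 9.2 years.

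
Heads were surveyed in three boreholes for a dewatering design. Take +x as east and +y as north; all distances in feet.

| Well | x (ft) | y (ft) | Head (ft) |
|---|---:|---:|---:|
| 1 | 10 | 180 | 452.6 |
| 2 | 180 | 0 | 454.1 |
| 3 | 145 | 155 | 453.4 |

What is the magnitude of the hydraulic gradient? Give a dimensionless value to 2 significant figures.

Taking 1 as reference: 2−1 = (170, -180, +1.5); 3−1 = (135, -25, +0.8).
Solve a·Δx + b·Δy = Δh: det = 170·(-25) − 135·(-180) = 20050.
∂h/∂x = [(+1.5)·(-25) − (+0.8)·(-180)] / 20050 = +0.005312
∂h/∂y = [170·(+0.8) − 135·(+1.5)] / 20050 = -0.003317
|∇h| = √(0.005312² + -0.003317²) = 0.006263

0.0063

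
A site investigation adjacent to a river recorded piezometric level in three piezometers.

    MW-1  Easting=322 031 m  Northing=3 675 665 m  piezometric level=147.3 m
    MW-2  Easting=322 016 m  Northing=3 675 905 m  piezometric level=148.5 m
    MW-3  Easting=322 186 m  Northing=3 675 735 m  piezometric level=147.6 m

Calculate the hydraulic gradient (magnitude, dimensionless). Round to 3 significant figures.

0.00499

With h = a·x + b·y + c and MW-1 as origin, the differences give:
  (-15)·a + 240·b = +1.2
  155·a + 70·b = +0.3
Eliminate b (×70 and ×240, subtract): -38250·a = 12.00 → a = ∂h/∂x = -0.0003137
Back-substitute: b = ∂h/∂y = +0.004980.
|∇h| = √(-0.0003137² + 0.004980²) = 0.00499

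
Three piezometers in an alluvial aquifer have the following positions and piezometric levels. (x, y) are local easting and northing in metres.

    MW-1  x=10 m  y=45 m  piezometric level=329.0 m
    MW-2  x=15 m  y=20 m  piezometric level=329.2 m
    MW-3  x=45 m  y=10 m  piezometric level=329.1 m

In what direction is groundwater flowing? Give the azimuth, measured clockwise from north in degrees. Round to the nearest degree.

With h = a·x + b·y + c and MW-1 as origin, the differences give:
  5·a + (-25)·b = +0.2
  35·a + (-35)·b = +0.1
Eliminate b (×(-35) and ×(-25), subtract): 700·a = -4.50 → a = ∂h/∂x = -0.006429
Back-substitute: b = ∂h/∂y = -0.009286.
Flow direction (−∇h) has components (+0.006429 E, +0.009286 N).
Azimuth = atan2(E, N) = atan2(+0.006429, +0.009286) = 34.7° ≈ 035°.

035°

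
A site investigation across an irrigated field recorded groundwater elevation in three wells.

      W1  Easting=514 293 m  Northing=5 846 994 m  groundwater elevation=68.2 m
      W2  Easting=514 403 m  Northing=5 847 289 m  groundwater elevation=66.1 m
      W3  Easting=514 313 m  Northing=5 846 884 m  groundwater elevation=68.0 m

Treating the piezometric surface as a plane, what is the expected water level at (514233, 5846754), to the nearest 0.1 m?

69.4 m

With h = a·x + b·y + c and W1 as origin, the differences give:
  110·a + 295·b = -2.1
  20·a + (-110)·b = -0.2
Eliminate b (×(-110) and ×295, subtract): -18000·a = 290.00 → a = ∂h/∂x = -0.01611
Back-substitute: b = ∂h/∂y = -0.001111.
h(514233, 5846754) = 68.2 + (-0.01611)·(-60) + (-0.001111)·(-240) = 68.2 +0.967 +0.267 = 69.433 m.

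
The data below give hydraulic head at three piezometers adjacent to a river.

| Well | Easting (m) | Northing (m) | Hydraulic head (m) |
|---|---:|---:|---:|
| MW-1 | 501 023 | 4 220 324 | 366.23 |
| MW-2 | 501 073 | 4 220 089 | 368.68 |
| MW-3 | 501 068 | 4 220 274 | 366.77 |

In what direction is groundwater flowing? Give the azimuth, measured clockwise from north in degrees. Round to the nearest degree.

With h = a·x + b·y + c and MW-1 as origin, the differences give:
  50·a + (-235)·b = +2.45
  45·a + (-50)·b = +0.54
Eliminate b (×(-50) and ×(-235), subtract): 8075·a = 4.400 → a = ∂h/∂x = +0.0005449
Back-substitute: b = ∂h/∂y = -0.01031.
Flow direction (−∇h) has components (-0.0005449 E, +0.01031 N).
Azimuth = atan2(E, N) = atan2(-0.0005449, +0.01031) = 357.0° ≈ 357°.

357°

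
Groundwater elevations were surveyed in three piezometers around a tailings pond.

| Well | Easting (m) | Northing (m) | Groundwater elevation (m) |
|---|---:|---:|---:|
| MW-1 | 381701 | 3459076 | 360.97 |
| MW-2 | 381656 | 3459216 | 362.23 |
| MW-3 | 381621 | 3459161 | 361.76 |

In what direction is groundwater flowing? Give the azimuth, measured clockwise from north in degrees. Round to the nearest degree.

177°

Differences from MW-1: to MW-2 (Δx, Δy, Δh) = (-45, 140, +1.26); to MW-3 = (-80, 85, +0.79).
Solve a·Δx + b·Δy = Δh: det = (-45)·85 − (-80)·140 = 7375.
∂h/∂x = [(+1.26)·85 − (+0.79)·140] / 7375 = -0.0004746
∂h/∂y = [(-45)·(+0.79) − (-80)·(+1.26)] / 7375 = +0.008847
Flow direction (−∇h) has components (+0.0004746 E, -0.008847 N).
Azimuth = atan2(E, N) = atan2(+0.0004746, -0.008847) = 176.9° ≈ 177°.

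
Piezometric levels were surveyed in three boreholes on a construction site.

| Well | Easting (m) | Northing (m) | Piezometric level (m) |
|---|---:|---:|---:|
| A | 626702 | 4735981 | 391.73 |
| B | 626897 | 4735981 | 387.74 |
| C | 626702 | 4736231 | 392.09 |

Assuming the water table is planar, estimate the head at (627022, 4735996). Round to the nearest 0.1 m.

385.2 m

∂h/∂x = (387.74 − 391.73) / (626897 − 626702) = -0.02046
∂h/∂y = (392.09 − 391.73) / (4736231 − 4735981) = +0.001440
h(627022, 4735996) = 391.73 + (-0.02046)·(320) + (+0.001440)·(15) = 391.73 -6.548 +0.022 = 385.204 m.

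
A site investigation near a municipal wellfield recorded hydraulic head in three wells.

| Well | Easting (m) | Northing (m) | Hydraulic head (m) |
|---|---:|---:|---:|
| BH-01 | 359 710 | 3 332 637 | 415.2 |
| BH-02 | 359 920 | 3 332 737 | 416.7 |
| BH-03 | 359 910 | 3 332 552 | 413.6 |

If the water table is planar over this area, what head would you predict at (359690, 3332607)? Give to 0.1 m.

414.7 m

Taking BH-01 as reference: BH-02−BH-01 = (210, 100, +1.5); BH-03−BH-01 = (200, -85, -1.6).
Determinant of the coordinate differences = 210·(-85) − 200·100 = -37850.
∂h/∂x = [(+1.5)·(-85) − (-1.6)·100] / -37850 = -0.0008587
∂h/∂y = [210·(-1.6) − 200·(+1.5)] / -37850 = +0.01680
h(359690, 3332607) = 415.2 + (-0.0008587)·(-20) + (+0.01680)·(-30) = 415.2 +0.017 -0.504 = 414.713 m.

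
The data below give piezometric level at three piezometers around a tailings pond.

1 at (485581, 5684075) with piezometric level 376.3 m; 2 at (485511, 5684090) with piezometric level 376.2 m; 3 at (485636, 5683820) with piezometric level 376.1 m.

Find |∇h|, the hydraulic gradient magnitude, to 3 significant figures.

0.00203

Differences from 1: to 2 (Δx, Δy, Δh) = (-70, 15, -0.1); to 3 = (55, -255, -0.2).
Solve a·Δx + b·Δy = Δh: det = (-70)·(-255) − 55·15 = 17025.
∂h/∂x = [(-0.1)·(-255) − (-0.2)·15] / 17025 = +0.001674
∂h/∂y = [(-70)·(-0.2) − 55·(-0.1)] / 17025 = +0.001145
|∇h| = √(0.001674² + 0.001145²) = 0.002028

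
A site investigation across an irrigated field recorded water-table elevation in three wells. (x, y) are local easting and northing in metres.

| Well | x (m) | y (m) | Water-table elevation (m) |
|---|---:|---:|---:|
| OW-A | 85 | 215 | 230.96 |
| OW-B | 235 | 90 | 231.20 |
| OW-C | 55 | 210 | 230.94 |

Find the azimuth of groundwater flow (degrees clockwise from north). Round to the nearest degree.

Three-point gradient (reference OW-A): Δ to OW-B = (150, -125, +0.24), Δ to OW-C = (-30, -5, -0.02).
∂h/∂x = +0.0008222, ∂h/∂y = -0.0009333 (det = -4500).
Flow direction (−∇h) has components (-0.0008222 E, +0.0009333 N).
Azimuth = atan2(E, N) = atan2(-0.0008222, +0.0009333) = 318.6° ≈ 319°.

319°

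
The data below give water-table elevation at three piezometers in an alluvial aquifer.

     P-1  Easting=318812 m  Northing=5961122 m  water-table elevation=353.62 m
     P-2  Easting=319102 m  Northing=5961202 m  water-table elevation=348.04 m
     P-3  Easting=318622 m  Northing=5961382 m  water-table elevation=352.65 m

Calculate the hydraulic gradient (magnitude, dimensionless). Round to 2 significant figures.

Three-point gradient (reference P-1): Δ to P-2 = (290, 80, -5.58), Δ to P-3 = (-190, 260, -0.97).
∂h/∂x = -0.01516, ∂h/∂y = -0.01481 (det = 90600).
|∇h| = √(-0.01516² + -0.01481²) = 0.02119

0.021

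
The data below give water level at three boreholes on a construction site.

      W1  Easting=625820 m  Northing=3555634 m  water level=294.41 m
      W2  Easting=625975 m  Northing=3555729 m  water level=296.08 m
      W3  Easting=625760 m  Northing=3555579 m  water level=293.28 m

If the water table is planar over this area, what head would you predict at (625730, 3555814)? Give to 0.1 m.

With h = a·x + b·y + c and W1 as origin, the differences give:
  155·a + 95·b = +1.67
  (-60)·a + (-55)·b = -1.13
Eliminate b (×(-55) and ×95, subtract): -2825·a = 15.500 → a = ∂h/∂x = -0.005487
Back-substitute: b = ∂h/∂y = +0.02653.
h(625730, 3555814) = 294.41 + (-0.005487)·(-90) + (+0.02653)·(180) = 294.41 +0.494 +4.776 = 299.679 m.

299.7 m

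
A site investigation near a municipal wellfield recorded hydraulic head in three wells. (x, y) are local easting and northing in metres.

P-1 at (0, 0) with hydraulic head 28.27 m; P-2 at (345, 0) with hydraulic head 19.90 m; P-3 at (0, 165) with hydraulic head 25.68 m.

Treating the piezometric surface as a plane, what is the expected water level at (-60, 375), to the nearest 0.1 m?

∂h/∂x = (19.90 − 28.27) / (345 − 0) = -0.02426
∂h/∂y = (25.68 − 28.27) / (165 − 0) = -0.01570
h(-60, 375) = 28.27 + (-0.02426)·(-60) + (-0.01570)·(375) = 28.27 +1.456 -5.886 = 23.839 m.

23.8 m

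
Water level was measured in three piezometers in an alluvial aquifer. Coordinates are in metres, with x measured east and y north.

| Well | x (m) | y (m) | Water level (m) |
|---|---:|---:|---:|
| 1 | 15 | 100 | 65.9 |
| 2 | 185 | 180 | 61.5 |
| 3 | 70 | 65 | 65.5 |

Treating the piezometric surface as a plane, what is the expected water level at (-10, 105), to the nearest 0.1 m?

66.3 m

Taking 1 as reference: 2−1 = (170, 80, -4.4); 3−1 = (55, -35, -0.4).
Determinant of the coordinate differences = 170·(-35) − 55·80 = -10350.
∂h/∂x = [(-4.4)·(-35) − (-0.4)·80] / -10350 = -0.01797
∂h/∂y = [170·(-0.4) − 55·(-4.4)] / -10350 = -0.01681
h(-10, 105) = 65.9 + (-0.01797)·(-25) + (-0.01681)·(5) = 65.9 +0.449 -0.084 = 66.265 m.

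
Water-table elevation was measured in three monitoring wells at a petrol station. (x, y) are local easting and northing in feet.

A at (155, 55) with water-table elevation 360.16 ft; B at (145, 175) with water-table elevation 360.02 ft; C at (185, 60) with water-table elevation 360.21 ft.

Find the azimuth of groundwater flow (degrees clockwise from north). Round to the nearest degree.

299°

Taking A as reference: B−A = (-10, 120, -0.14); C−A = (30, 5, +0.05).
Determinant of the coordinate differences = (-10)·5 − 30·120 = -3650.
∂h/∂x = [(-0.14)·5 − (+0.05)·120] / -3650 = +0.001836
∂h/∂y = [(-10)·(+0.05) − 30·(-0.14)] / -3650 = -0.001014
Flow direction (−∇h) has components (-0.001836 E, +0.001014 N).
Azimuth = atan2(E, N) = atan2(-0.001836, +0.001014) = 298.9° ≈ 299°.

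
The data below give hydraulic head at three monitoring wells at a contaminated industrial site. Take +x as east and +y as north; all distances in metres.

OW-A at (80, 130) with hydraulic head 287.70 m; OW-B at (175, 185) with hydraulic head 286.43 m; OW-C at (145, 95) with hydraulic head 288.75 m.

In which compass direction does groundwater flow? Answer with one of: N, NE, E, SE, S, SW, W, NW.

Three-point gradient (reference OW-A): Δ to OW-B = (95, 55, -1.27), Δ to OW-C = (65, -35, +1.05).
∂h/∂x = +0.001928, ∂h/∂y = -0.02642 (det = -6900).
Flow = −∇h = (-0.001928 east, +0.02642 north), which points north.

N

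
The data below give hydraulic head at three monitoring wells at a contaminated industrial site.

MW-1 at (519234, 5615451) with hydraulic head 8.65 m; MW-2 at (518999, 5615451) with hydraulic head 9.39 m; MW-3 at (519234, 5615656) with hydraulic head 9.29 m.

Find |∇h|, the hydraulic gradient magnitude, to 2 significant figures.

0.0044

∂h/∂x = (9.39 − 8.65) / (518999 − 519234) = -0.003149
∂h/∂y = (9.29 − 8.65) / (5615656 − 5615451) = +0.003122
|∇h| = √(-0.003149² + 0.003122²) = 0.004434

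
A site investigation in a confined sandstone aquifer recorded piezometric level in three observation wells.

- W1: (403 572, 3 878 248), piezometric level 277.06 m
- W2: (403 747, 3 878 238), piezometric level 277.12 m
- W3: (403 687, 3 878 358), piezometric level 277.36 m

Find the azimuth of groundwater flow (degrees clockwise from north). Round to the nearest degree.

With h = a·x + b·y + c and W1 as origin, the differences give:
  175·a + (-10)·b = +0.06
  115·a + 110·b = +0.30
Eliminate b (×110 and ×(-10), subtract): 20400·a = 9.600 → a = ∂h/∂x = +0.0004706
Back-substitute: b = ∂h/∂y = +0.002235.
Flow direction (−∇h) has components (-0.0004706 E, -0.002235 N).
Azimuth = atan2(E, N) = atan2(-0.0004706, -0.002235) = 191.9° ≈ 192°.

192°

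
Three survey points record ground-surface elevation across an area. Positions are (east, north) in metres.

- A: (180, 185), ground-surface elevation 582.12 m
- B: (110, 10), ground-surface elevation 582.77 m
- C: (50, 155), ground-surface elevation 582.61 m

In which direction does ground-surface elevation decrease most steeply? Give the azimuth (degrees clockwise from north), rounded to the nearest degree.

053°

Taking A as reference: B−A = (-70, -175, +0.65); C−A = (-130, -30, +0.49).
Determinant of the coordinate differences = (-70)·(-30) − (-130)·(-175) = -20650.
∂z/∂x = [(+0.65)·(-30) − (+0.49)·(-175)] / -20650 = -0.003208
∂z/∂y = [(-70)·(+0.49) − (-130)·(+0.65)] / -20650 = -0.002431
Steepest decrease is along −∇f: components (+0.003208 E, +0.002431 N).
Azimuth = atan2(+0.003208, +0.002431) = 52.8° ≈ 053°.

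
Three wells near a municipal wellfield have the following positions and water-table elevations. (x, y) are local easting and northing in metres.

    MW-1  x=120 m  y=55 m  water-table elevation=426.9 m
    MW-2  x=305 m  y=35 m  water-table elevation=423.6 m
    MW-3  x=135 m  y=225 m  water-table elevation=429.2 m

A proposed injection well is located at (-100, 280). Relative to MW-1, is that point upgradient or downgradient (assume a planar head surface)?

With h = a·x + b·y + c and MW-1 as origin, the differences give:
  185·a + (-20)·b = -3.3
  15·a + 170·b = +2.3
Eliminate b (×170 and ×(-20), subtract): 31750·a = -515.00 → a = ∂h/∂x = -0.01622
Back-substitute: b = ∂h/∂y = +0.01496.
Head at (-100, 280) = 426.9 + (-0.01622)·(-220) + (+0.01496)·(225) = 433.83 m.
That is higher than the 426.9 m at MW-1, so the point is upgradient.

upgradient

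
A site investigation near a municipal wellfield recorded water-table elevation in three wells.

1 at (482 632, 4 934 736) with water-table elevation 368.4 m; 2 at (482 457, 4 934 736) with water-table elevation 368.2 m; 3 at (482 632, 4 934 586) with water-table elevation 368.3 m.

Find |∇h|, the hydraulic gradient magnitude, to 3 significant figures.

∂h/∂x = (368.2 − 368.4) / (482457 − 482632) = +0.001143
∂h/∂y = (368.3 − 368.4) / (4934586 − 4934736) = +0.0006667
|∇h| = √(0.001143² + 0.0006667²) = 0.001323

0.00132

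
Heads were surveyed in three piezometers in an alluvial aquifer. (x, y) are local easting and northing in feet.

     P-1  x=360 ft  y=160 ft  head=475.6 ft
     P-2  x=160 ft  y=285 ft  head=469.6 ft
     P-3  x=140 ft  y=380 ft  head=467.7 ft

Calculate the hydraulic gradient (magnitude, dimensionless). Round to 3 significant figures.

Taking P-1 as reference: P-2−P-1 = (-200, 125, -6.0); P-3−P-1 = (-220, 220, -7.9).
Determinant of the coordinate differences = (-200)·220 − (-220)·125 = -16500.
∂h/∂x = [(-6.0)·220 − (-7.9)·125] / -16500 = +0.02015
∂h/∂y = [(-200)·(-7.9) − (-220)·(-6.0)] / -16500 = -0.01576
|∇h| = √(0.02015² + -0.01576²) = 0.02558

0.0256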